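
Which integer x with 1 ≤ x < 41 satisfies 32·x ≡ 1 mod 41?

41 = 1·32 + 9
32 = 3·9 + 5
9 = 1·5 + 4
5 = 1·4 + 1
4 = 4·1 + 0
Back-substituting gives 32·9 ≡ 1 (mod 41).

9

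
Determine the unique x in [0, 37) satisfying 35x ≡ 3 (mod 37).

17

35⁻¹ ≡ 18 (mod 37) because 35·18 = 630 = 17·37 + 1.
Multiplying both sides by 18: x ≡ 18·3 = 54 ≡ 17 (mod 37).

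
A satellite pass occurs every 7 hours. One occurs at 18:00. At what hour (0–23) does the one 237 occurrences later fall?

21

237·7 = 1659.
1659 − 69·24 = 3, so 1659 ≡ 3 (mod 24).
(18 + 3) mod 24 = 21.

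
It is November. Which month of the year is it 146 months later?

Dividing 146 by 12 gives quotient 12 and remainder 2.
November + 2 months → January.

January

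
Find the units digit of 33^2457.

The units digit of 33^n cycles with period 4: 3, 9, 7, 1, …
2457 leaves remainder 1 on division by 4, so 33^2457 ends in 3.

3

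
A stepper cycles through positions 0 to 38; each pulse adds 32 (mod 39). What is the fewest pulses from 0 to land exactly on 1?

39 = 1·32 + 7
32 = 4·7 + 4
7 = 1·4 + 3
4 = 1·3 + 1
3 = 3·1 + 0
Back-substituting gives 32·11 ≡ 1 (mod 39).

11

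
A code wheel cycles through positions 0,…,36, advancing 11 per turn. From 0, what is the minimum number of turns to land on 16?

11⁻¹ ≡ 27 (mod 37) because 11·27 = 297 = 8·37 + 1.
Multiplying both sides by 27: x ≡ 27·16 = 432 ≡ 25 (mod 37).

25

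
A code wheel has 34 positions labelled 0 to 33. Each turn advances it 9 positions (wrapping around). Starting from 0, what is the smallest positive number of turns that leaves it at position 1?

34 = 3·9 + 7
9 = 1·7 + 2
7 = 3·2 + 1
2 = 2·1 + 0
Back-substituting gives 9·19 ≡ 1 (mod 34).

19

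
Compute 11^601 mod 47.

15

Successive squares of 11 mod 47: 11^1≡11, 11^2≡27, 11^4≡24, 11^8≡12, 11^16≡3, 11^32≡9, 11^64≡34, 11^128≡28, 11^256≡32, 11^512≡37.
Since 601 = 1 + 8 + 16 + 64 + 512 in binary, 11^601 ≡ 11·12·3·34·37 ≡ 15 (mod 47).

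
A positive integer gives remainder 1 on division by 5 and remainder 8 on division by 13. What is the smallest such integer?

x ≡ 1 (mod 5) gives x ∈ {1, 6, 11, 16, 21}.
The first of these with x mod 13 = 8 is 21.

21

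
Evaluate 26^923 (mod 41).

28

Successive squares of 26 mod 41: 26^1≡26, 26^2≡20, 26^4≡31, 26^8≡18, 26^16≡37, 26^32≡16, 26^64≡10, 26^128≡18, 26^256≡37, 26^512≡16.
923 = 1 + 2 + 8 + 16 + 128 + 256 + 512, so 26^923 ≡ 26·20·18·37·18·37·16 ≡ 28 (mod 41).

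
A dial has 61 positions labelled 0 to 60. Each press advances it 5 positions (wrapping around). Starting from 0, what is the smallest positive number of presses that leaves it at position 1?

49

5·49 = 245 = 4·61 + 1, so 5⁻¹ ≡ 49 (mod 61).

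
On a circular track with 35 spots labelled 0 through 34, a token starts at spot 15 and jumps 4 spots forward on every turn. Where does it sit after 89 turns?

21

89·4 = 356.
356 − 10·35 = 6, so 356 ≡ 6 (mod 35).
(15 + 6) mod 35 = 21.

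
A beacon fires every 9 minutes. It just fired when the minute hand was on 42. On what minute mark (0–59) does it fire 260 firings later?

260·9 = 2340.
2340 mod 60 = 0 (since 39·60 = 2340).
(42 + 0) mod 60 = 42.

42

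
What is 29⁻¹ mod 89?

89 = 3·29 + 2
29 = 14·2 + 1
2 = 2·1 + 0
Back-substituting gives 29·43 ≡ 1 (mod 89).

43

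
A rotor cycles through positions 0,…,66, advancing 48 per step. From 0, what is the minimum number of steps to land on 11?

48⁻¹ ≡ 7 (mod 67) because 48·7 = 336 = 5·67 + 1.
So x ≡ 7·11 = 77 ≡ 10 (mod 67).

10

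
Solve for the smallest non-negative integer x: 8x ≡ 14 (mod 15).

The inverse of 8 mod 15 is 2 (since 8·2 = 16 ≡ 1).
Multiplying both sides by 2: x ≡ 2·14 = 28 ≡ 13 (mod 15).

13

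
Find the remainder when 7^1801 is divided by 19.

7

Successive squares of 7 mod 19: 7^1≡7, 7^2≡11, 7^4≡7, 7^8≡11, 7^16≡7, 7^32≡11, 7^64≡7, 7^128≡11, 7^256≡7, 7^512≡11, 7^1024≡7.
Since 1801 = 1 + 8 + 256 + 512 + 1024 in binary, 7^1801 ≡ 7·11·7·11·7 ≡ 7 (mod 19).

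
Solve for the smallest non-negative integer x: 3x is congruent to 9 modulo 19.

3

The inverse of 3 mod 19 is 13 (since 3·13 = 39 ≡ 1).
Multiplying both sides by 13: x ≡ 13·9 = 117 ≡ 3 (mod 19).
Check: 3·3 = 9 = 0·19 + 9.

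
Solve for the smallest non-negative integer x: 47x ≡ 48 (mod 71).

The inverse of 47 mod 71 is 68 (since 47·68 = 3196 ≡ 1).
So x ≡ 68·48 = 3264 ≡ 69 (mod 71).

69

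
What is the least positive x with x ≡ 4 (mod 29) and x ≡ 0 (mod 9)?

x ≡ 0 (mod 9) gives x ∈ {0, 9, 18, 27, 36, 45, 54, 63, …}.
The first of these with x mod 29 = 4 is 207.

207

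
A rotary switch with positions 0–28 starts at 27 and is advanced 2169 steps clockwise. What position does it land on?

2169 = 74·29 + 23, so 2169 mod 29 = 23.
(27 + 23) mod 29 = 21.

21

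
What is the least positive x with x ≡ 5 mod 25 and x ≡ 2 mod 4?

30

x ≡ 2 (mod 4) gives x ∈ {2, 6, 10, 14, 18, 22, 26, 30}.
The first of these with x mod 25 = 5 is 30.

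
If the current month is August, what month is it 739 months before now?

739 − 61·12 = 7, so 739 ≡ 7 (mod 12).
August − 7 months → January.

January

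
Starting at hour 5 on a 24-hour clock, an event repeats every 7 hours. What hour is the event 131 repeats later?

10

131·7 = 917.
917 − 38·24 = 5, so 917 ≡ 5 (mod 24).
(5 + 5) mod 24 = 10.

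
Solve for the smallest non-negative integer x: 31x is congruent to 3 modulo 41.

12

The inverse of 31 mod 41 is 4 (since 31·4 = 124 ≡ 1).
Multiplying both sides by 4: x ≡ 4·3 = 12 ≡ 12 (mod 41).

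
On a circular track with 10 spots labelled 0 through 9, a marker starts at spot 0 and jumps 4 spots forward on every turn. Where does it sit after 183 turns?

183·4 = 732.
732 = 73·10 + 2, so 732 mod 10 = 2.
(0 + 2) mod 10 = 2.

2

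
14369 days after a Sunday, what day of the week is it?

14369 mod 7 = 5 (since 2052·7 = 14364).
Sunday + 5 days → Friday.

Friday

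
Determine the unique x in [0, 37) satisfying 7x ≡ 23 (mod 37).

35

7⁻¹ ≡ 16 (mod 37) because 7·16 = 112 = 3·37 + 1.
So x ≡ 16·23 = 368 ≡ 35 (mod 37).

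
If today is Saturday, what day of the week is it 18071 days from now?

18071 mod 7 = 4 (since 2581·7 = 18067).
Saturday + 4 days → Wednesday.

Wednesday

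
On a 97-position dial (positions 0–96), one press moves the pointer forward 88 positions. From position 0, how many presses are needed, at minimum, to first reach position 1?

43

88·43 = 3784 = 39·97 + 1, so 88⁻¹ ≡ 43 (mod 97).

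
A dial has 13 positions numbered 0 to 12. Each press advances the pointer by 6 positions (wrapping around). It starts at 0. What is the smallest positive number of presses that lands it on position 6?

1

6⁻¹ ≡ 11 (mod 13) because 6·11 = 66 = 5·13 + 1.
Multiplying both sides by 11: x ≡ 11·6 = 66 ≡ 1 (mod 13).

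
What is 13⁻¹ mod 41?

13·19 = 247 = 6·41 + 1, so 13⁻¹ ≡ 19 (mod 41).

19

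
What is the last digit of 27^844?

1

Powers of 7 mod 10 repeat with period 4: 7, 9, 3, 1.
844 leaves remainder 0 on division by 4, so 27^844 ends in 1.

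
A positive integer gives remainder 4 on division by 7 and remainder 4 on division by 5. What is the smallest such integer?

4

Since 5·3 ≡ 1 (mod 7), take x = 4 + 5·((4−4)·3 mod 7) = 4 + 5·0 = 4.
Check: 4 mod 7 = 4, 4 mod 5 = 4.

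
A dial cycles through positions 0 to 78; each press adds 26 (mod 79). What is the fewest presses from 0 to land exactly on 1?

26·76 = 1976 = 25·79 + 1, so 26⁻¹ ≡ 76 (mod 79).

76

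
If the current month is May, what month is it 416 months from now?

January

416 − 34·12 = 8, so 416 ≡ 8 (mod 12).
May + 8 months → January.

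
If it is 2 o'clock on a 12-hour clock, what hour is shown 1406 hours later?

1406 = 117·12 + 2, so 1406 mod 12 = 2.
2 + 2 → 4 on a 12-hour dial.

4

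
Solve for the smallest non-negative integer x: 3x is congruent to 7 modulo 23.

10

The inverse of 3 mod 23 is 8 (since 3·8 = 24 ≡ 1).
Multiplying both sides by 8: x ≡ 8·7 = 56 ≡ 10 (mod 23).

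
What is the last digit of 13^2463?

Last digits of 3^n: 3, 9, 7, 1 (period 4).
2463 mod 4 = 3, so the last digit matches 3^3 = 7.

7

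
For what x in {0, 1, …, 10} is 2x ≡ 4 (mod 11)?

2

The inverse of 2 mod 11 is 6 (since 2·6 = 12 ≡ 1).
So x ≡ 6·4 = 24 ≡ 2 (mod 11).
Check: 2·2 = 4 = 0·11 + 4.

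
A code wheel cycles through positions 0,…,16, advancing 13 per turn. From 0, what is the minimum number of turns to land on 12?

The inverse of 13 mod 17 is 4 (since 13·4 = 52 ≡ 1).
Multiplying both sides by 4: x ≡ 4·12 = 48 ≡ 14 (mod 17).
Check: 13·14 = 182 = 10·17 + 12.

14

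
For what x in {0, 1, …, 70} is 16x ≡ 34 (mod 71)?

The inverse of 16 mod 71 is 40 (since 16·40 = 640 ≡ 1).
Multiplying both sides by 40: x ≡ 40·34 = 1360 ≡ 11 (mod 71).

11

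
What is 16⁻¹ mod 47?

3

16·3 = 48 = 1·47 + 1, so 16⁻¹ ≡ 3 (mod 47).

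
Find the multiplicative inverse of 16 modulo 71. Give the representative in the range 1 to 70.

40

16·40 = 640 = 9·71 + 1, so 16⁻¹ ≡ 40 (mod 71).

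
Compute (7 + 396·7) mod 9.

396·7 = 2772.
2772 = 308·9 + 0, so 2772 mod 9 = 0.
(7 + 0) mod 9 = 7.

7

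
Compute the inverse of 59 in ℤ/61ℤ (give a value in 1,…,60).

30

61 = 1·59 + 2
59 = 29·2 + 1
2 = 2·1 + 0
Back-substituting gives 59·30 ≡ 1 (mod 61).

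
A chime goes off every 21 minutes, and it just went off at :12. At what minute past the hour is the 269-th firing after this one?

21

269·21 = 5649.
5649 = 94·60 + 9, so 5649 mod 60 = 9.
(12 + 9) mod 60 = 21.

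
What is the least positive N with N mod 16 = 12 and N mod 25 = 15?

140

Since 25·9 ≡ 1 (mod 16), take x = 15 + 25·((12−15)·9 mod 16) = 15 + 25·5 = 140.
Check: 140 mod 16 = 12, 140 mod 25 = 15.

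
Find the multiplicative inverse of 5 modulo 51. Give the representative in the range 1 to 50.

41

51 = 10·5 + 1
5 = 5·1 + 0
Back-substituting gives 5·41 ≡ 1 (mod 51).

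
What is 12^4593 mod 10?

Powers of 2 mod 10 repeat with period 4: 2, 4, 8, 6.
4593 mod 4 = 1, so the last digit matches 2^1 = 2.

2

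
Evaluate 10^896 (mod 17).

1

By repeated squaring mod 17: 10^1≡10, 10^2≡15, 10^4≡4, 10^8≡16, 10^16≡1, 10^32≡1, 10^64≡1, 10^128≡1, 10^256≡1, 10^512≡1.
896 = 128 + 256 + 512, so 10^896 ≡ 1·1·1 ≡ 1 (mod 17).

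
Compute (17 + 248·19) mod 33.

10

248·19 = 4712.
Dividing 4712 by 33 gives quotient 142 and remainder 26.
(17 + 26) mod 33 = 10.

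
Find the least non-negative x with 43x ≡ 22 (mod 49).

The inverse of 43 mod 49 is 8 (since 43·8 = 344 ≡ 1).
Multiplying both sides by 8: x ≡ 8·22 = 176 ≡ 29 (mod 49).
Check: 43·29 = 1247 = 25·49 + 22.

29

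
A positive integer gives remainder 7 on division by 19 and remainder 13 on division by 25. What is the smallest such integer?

Since 25·16 ≡ 1 (mod 19), take x = 13 + 25·((7−13)·16 mod 19) = 13 + 25·18 = 463.
Check: 463 mod 19 = 7, 463 mod 25 = 13.

463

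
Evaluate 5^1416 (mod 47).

Successive squares of 5 mod 47: 5^1≡5, 5^2≡25, 5^4≡14, 5^8≡8, 5^16≡17, 5^32≡7, 5^64≡2, 5^128≡4, 5^256≡16, 5^512≡21, 5^1024≡18.
Since 1416 = 8 + 128 + 256 + 1024 in binary, 5^1416 ≡ 8·4·16·18 ≡ 4 (mod 47).

4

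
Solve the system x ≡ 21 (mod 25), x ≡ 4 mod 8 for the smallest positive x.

x ≡ 4 (mod 8) gives x ∈ {4, 12, 20, 28, 36, 44, 52, 60, …}.
The first of these with x mod 25 = 21 is 196.

196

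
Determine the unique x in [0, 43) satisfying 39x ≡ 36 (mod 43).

The inverse of 39 mod 43 is 32 (since 39·32 = 1248 ≡ 1).
Multiplying both sides by 32: x ≡ 32·36 = 1152 ≡ 34 (mod 43).

34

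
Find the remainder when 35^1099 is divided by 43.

1

Square-and-reduce mod 43: 35^1≡35, 35^2≡21, 35^4≡11, 35^8≡35, 35^16≡21, 35^32≡11, 35^64≡35, 35^128≡21, 35^256≡11, 35^512≡35, 35^1024≡21.
Since 1099 = 1 + 2 + 8 + 64 + 1024 in binary, 35^1099 ≡ 35·21·35·35·21 ≡ 1 (mod 43).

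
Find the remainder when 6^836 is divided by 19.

Successive squares of 6 mod 19: 6^1≡6, 6^2≡17, 6^4≡4, 6^8≡16, 6^16≡9, 6^32≡5, 6^64≡6, 6^128≡17, 6^256≡4, 6^512≡16.
836 = 4 + 64 + 256 + 512, so 6^836 ≡ 4·6·4·16 ≡ 16 (mod 19).

16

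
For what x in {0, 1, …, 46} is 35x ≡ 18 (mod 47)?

22

The inverse of 35 mod 47 is 43 (since 35·43 = 1505 ≡ 1).
Multiplying both sides by 43: x ≡ 43·18 = 774 ≡ 22 (mod 47).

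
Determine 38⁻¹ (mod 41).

38·27 = 1026 = 25·41 + 1, so 38⁻¹ ≡ 27 (mod 41).

27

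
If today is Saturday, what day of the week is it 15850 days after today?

15850 mod 7 = 2 (since 2264·7 = 15848).
Saturday + 2 days → Monday.

Monday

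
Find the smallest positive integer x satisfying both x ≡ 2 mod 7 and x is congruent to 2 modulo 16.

2

Since 16·4 ≡ 1 (mod 7), take x = 2 + 16·((2−2)·4 mod 7) = 2 + 16·0 = 2.
Check: 2 mod 7 = 2, 2 mod 16 = 2.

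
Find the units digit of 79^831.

The units digit of 79^n cycles with period 2: 9, 1, …
831 leaves remainder 1 on division by 2, so 79^831 ends in 9.

9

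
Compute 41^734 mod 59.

Square-and-reduce mod 59: 41^1≡41, 41^2≡29, 41^4≡15, 41^8≡48, 41^16≡3, 41^32≡9, 41^64≡22, 41^128≡12, 41^256≡26, 41^512≡27.
734 = 2 + 4 + 8 + 16 + 64 + 128 + 512, so 41^734 ≡ 29·15·48·3·22·12·27 ≡ 21 (mod 59).

21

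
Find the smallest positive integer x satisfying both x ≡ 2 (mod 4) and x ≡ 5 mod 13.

Since 13·1 ≡ 1 (mod 4), take x = 5 + 13·((2−5)·1 mod 4) = 5 + 13·1 = 18.
Check: 18 mod 4 = 2, 18 mod 13 = 5.

18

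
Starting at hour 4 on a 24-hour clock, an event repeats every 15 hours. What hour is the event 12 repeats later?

16

12·15 = 180.
180 = 7·24 + 12, so 180 mod 24 = 12.
(4 + 12) mod 24 = 16.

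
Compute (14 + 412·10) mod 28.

18

412·10 = 4120.
4120 = 147·28 + 4, so 4120 mod 28 = 4.
(14 + 4) mod 28 = 18.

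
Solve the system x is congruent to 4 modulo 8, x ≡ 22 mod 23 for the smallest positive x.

Since 23·7 ≡ 1 (mod 8), take x = 22 + 23·((4−22)·7 mod 8) = 22 + 23·2 = 68.
Check: 68 mod 8 = 4, 68 mod 23 = 22.

68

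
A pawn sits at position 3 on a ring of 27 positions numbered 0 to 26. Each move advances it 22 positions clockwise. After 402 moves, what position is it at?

18

402·22 = 8844.
Dividing 8844 by 27 gives quotient 327 and remainder 15.
(3 + 15) mod 27 = 18.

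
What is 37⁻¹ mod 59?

37·8 = 296 = 5·59 + 1, so 37⁻¹ ≡ 8 (mod 59).

8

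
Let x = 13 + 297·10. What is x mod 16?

7

297·10 = 2970.
2970 = 185·16 + 10, so 2970 mod 16 = 10.
(13 + 10) mod 16 = 7.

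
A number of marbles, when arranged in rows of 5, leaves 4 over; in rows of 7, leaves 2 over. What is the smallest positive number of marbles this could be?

x ≡ 4 (mod 5) gives x ∈ {4, 9}.
The first of these with x mod 7 = 2 is 9.

9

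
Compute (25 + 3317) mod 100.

42

3317 − 33·100 = 17, so 3317 ≡ 17 (mod 100).
(25 + 17) mod 100 = 42.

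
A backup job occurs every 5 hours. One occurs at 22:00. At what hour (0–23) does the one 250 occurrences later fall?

0

250·5 = 1250.
1250 − 52·24 = 2, so 1250 ≡ 2 (mod 24).
(22 + 2) mod 24 = 0.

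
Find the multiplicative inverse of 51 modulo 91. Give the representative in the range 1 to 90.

51·25 = 1275 = 14·91 + 1, so 51⁻¹ ≡ 25 (mod 91).

25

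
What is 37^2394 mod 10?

9

The units digit of 37^n cycles with period 4: 7, 9, 3, 1, …
2394 mod 4 = 2, so the last digit matches 7^2 = 9.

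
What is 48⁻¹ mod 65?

65 = 1·48 + 17
48 = 2·17 + 14
17 = 1·14 + 3
14 = 4·3 + 2
3 = 1·2 + 1
2 = 2·1 + 0
Back-substituting gives 48·42 ≡ 1 (mod 65).

42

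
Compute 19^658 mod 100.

41

Square-and-reduce mod 100: 19^1≡19, 19^2≡61, 19^4≡21, 19^8≡41, 19^16≡81, 19^32≡61, 19^64≡21, 19^128≡41, 19^256≡81, 19^512≡61.
Since 658 = 2 + 16 + 128 + 512 in binary, 19^658 ≡ 61·81·41·61 ≡ 41 (mod 100).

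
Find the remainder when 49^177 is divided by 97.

Square-and-reduce mod 97: 49^1≡49, 49^2≡73, 49^4≡91, 49^8≡36, 49^16≡35, 49^32≡61, 49^64≡35, 49^128≡61.
177 = 1 + 16 + 32 + 128, so 49^177 ≡ 49·35·61·61 ≡ 79 (mod 97).

79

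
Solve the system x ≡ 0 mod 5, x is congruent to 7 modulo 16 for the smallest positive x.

x ≡ 0 (mod 5) gives x ∈ {0, 5, 10, 15, 20, 25, 30, 35, …}.
The first of these with x mod 16 = 7 is 55.

55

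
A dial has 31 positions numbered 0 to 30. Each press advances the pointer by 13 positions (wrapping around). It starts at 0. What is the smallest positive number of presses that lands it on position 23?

The inverse of 13 mod 31 is 12 (since 13·12 = 156 ≡ 1).
Multiplying both sides by 12: x ≡ 12·23 = 276 ≡ 28 (mod 31).

28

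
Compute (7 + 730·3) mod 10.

7

730·3 = 2190.
2190 = 219·10 + 0, so 2190 mod 10 = 0.
(7 + 0) mod 10 = 7.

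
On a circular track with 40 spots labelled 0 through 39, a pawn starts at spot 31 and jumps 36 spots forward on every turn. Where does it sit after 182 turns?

23

182·36 = 6552.
6552 = 163·40 + 32, so 6552 mod 40 = 32.
(31 + 32) mod 40 = 23.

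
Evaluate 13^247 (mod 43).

25

By repeated squaring mod 43: 13^1≡13, 13^2≡40, 13^4≡9, 13^8≡38, 13^16≡25, 13^32≡23, 13^64≡13, 13^128≡40.
Since 247 = 1 + 2 + 4 + 16 + 32 + 64 + 128 in binary, 13^247 ≡ 13·40·9·25·23·13·40 ≡ 25 (mod 43).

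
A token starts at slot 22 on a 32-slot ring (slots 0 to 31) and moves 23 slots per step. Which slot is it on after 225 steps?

13

225·23 = 5175.
Dividing 5175 by 32 gives quotient 161 and remainder 23.
(22 + 23) mod 32 = 13.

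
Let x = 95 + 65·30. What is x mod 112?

29

65·30 = 1950.
1950 = 17·112 + 46, so 1950 mod 112 = 46.
(95 + 46) mod 112 = 29.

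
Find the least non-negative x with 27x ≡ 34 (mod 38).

28

The inverse of 27 mod 38 is 31 (since 27·31 = 837 ≡ 1).
So x ≡ 31·34 = 1054 ≡ 28 (mod 38).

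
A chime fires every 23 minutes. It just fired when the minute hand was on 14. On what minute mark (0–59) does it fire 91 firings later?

7

91·23 = 2093.
Dividing 2093 by 60 gives quotient 34 and remainder 53.
(14 + 53) mod 60 = 7.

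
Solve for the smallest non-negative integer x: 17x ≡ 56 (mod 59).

38

17⁻¹ ≡ 7 (mod 59) because 17·7 = 119 = 2·59 + 1.
Multiplying both sides by 7: x ≡ 7·56 = 392 ≡ 38 (mod 59).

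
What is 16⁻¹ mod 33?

31

33 = 2·16 + 1
16 = 16·1 + 0
Back-substituting gives 16·31 ≡ 1 (mod 33).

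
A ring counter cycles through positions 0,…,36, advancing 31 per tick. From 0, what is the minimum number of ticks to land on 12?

The inverse of 31 mod 37 is 6 (since 31·6 = 186 ≡ 1).
Multiplying both sides by 6: x ≡ 6·12 = 72 ≡ 35 (mod 37).
Check: 31·35 = 1085 = 29·37 + 12.

35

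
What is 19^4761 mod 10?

9

Last digits of 9^n: 9, 1 (period 2).
4761 leaves remainder 1 on division by 2, so 19^4761 ends in 9.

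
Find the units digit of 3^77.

Last digits of 3^n: 3, 9, 7, 1 (period 4).
77 leaves remainder 1 on division by 4, so 3^77 ends in 3.

3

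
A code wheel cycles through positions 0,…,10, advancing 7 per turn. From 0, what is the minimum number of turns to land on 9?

The inverse of 7 mod 11 is 8 (since 7·8 = 56 ≡ 1).
Multiplying both sides by 8: x ≡ 8·9 = 72 ≡ 6 (mod 11).

6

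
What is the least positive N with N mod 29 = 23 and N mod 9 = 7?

x ≡ 7 (mod 9) gives x ∈ {7, 16, 25, 34, 43, 52}.
The first of these with x mod 29 = 23 is 52.

52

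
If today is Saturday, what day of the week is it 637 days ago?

637 − 91·7 = 0, so 637 ≡ 0 (mod 7).
Saturday − 0 days → Saturday.

Saturday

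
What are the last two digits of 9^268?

21

Square-and-reduce mod 100: 9^1≡9, 9^2≡81, 9^4≡61, 9^8≡21, 9^16≡41, 9^32≡81, 9^64≡61, 9^128≡21, 9^256≡41.
Since 268 = 4 + 8 + 256 in binary, 9^268 ≡ 61·21·41 ≡ 21 (mod 100).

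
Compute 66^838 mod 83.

11

Square-and-reduce mod 83: 66^1≡66, 66^2≡40, 66^4≡23, 66^8≡31, 66^16≡48, 66^32≡63, 66^64≡68, 66^128≡59, 66^256≡78, 66^512≡25.
838 = 2 + 4 + 64 + 256 + 512, so 66^838 ≡ 40·23·68·78·25 ≡ 11 (mod 83).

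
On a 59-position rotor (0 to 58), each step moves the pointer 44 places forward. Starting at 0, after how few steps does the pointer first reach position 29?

2

The inverse of 44 mod 59 is 55 (since 44·55 = 2420 ≡ 1).
Multiplying both sides by 55: x ≡ 55·29 = 1595 ≡ 2 (mod 59).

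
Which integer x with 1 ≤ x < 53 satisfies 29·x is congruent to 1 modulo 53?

53 = 1·29 + 24
29 = 1·24 + 5
24 = 4·5 + 4
5 = 1·4 + 1
4 = 4·1 + 0
Back-substituting gives 29·11 ≡ 1 (mod 53).

11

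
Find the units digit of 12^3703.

8

Last digits of 2^n: 2, 4, 8, 6 (period 4).
3703 mod 4 = 3, so the last digit matches 2^3 = 8.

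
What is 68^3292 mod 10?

6

Powers of 8 mod 10 repeat with period 4: 8, 4, 2, 6.
3292 leaves remainder 0 on division by 4, so 68^3292 ends in 6.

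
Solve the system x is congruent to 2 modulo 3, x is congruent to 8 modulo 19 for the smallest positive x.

8

x ≡ 2 (mod 3) gives x ∈ {2, 5, 8}.
The first of these with x mod 19 = 8 is 8.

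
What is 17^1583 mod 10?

3

Last digits of 7^n: 7, 9, 3, 1 (period 4).
1583 leaves remainder 3 on division by 4, so 17^1583 ends in 3.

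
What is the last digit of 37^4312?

1

Powers of 7 mod 10 repeat with period 4: 7, 9, 3, 1.
4312 leaves remainder 0 on division by 4, so 37^4312 ends in 1.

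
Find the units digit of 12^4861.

2

Last digits of 2^n: 2, 4, 8, 6 (period 4).
4861 mod 4 = 1, so the last digit matches 2^1 = 2.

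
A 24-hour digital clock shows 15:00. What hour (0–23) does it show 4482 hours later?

Dividing 4482 by 24 gives quotient 186 and remainder 18.
(15 + 18) mod 24 = 9.

9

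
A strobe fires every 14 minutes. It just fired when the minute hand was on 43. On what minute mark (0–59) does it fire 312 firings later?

312·14 = 4368.
4368 mod 60 = 48 (since 72·60 = 4320).
(43 + 48) mod 60 = 31.

31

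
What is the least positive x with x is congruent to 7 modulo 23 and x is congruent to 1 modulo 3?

7

x ≡ 1 (mod 3) gives x ∈ {1, 4, 7}.
The first of these with x mod 23 = 7 is 7.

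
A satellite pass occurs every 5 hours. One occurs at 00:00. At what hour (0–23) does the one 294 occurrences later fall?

6

294·5 = 1470.
1470 = 61·24 + 6, so 1470 mod 24 = 6.
(0 + 6) mod 24 = 6.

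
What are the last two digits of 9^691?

09

Successive squares of 9 mod 100: 9^1≡9, 9^2≡81, 9^4≡61, 9^8≡21, 9^16≡41, 9^32≡81, 9^64≡61, 9^128≡21, 9^256≡41, 9^512≡81.
691 = 1 + 2 + 16 + 32 + 128 + 512, so 9^691 ≡ 9·81·41·81·21·81 ≡ 9 (mod 100).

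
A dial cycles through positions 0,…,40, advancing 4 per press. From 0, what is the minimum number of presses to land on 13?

34

4⁻¹ ≡ 31 (mod 41) because 4·31 = 124 = 3·41 + 1.
Multiplying both sides by 31: x ≡ 31·13 = 403 ≡ 34 (mod 41).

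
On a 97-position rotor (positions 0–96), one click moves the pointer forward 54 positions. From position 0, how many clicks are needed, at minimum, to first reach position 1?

97 = 1·54 + 43
54 = 1·43 + 11
43 = 3·11 + 10
11 = 1·10 + 1
10 = 10·1 + 0
Back-substituting gives 54·9 ≡ 1 (mod 97).

9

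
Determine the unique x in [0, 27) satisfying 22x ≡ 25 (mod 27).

22

The inverse of 22 mod 27 is 16 (since 22·16 = 352 ≡ 1).
Multiplying both sides by 16: x ≡ 16·25 = 400 ≡ 22 (mod 27).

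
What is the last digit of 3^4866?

The units digit of 3^n cycles with period 4: 3, 9, 7, 1, …
4866 leaves remainder 2 on division by 4, so 3^4866 ends in 9.

9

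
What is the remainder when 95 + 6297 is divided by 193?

Dividing 6297 by 193 gives quotient 32 and remainder 121.
(95 + 121) mod 193 = 23.

23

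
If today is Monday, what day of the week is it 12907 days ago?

Tuesday

12907 − 1843·7 = 6, so 12907 ≡ 6 (mod 7).
Monday − 6 days → Tuesday.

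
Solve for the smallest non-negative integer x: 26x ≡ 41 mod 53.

The inverse of 26 mod 53 is 51 (since 26·51 = 1326 ≡ 1).
So x ≡ 51·41 = 2091 ≡ 24 (mod 53).
Check: 26·24 = 624 = 11·53 + 41.

24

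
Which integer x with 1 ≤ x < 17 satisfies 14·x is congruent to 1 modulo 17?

11

17 = 1·14 + 3
14 = 4·3 + 2
3 = 1·2 + 1
2 = 2·1 + 0
Back-substituting gives 14·11 ≡ 1 (mod 17).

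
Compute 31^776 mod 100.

By repeated squaring mod 100: 31^1≡31, 31^2≡61, 31^4≡21, 31^8≡41, 31^16≡81, 31^32≡61, 31^64≡21, 31^128≡41, 31^256≡81, 31^512≡61.
Since 776 = 8 + 256 + 512 in binary, 31^776 ≡ 41·81·61 ≡ 81 (mod 100).

81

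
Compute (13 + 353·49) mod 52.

46

353·49 = 17297.
17297 = 332·52 + 33, so 17297 mod 52 = 33.
(13 + 33) mod 52 = 46.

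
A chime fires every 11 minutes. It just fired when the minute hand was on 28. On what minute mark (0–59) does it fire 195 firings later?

13

195·11 = 2145.
Dividing 2145 by 60 gives quotient 35 and remainder 45.
(28 + 45) mod 60 = 13.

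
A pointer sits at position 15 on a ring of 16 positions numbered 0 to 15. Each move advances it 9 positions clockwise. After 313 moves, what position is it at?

313·9 = 2817.
2817 − 176·16 = 1, so 2817 ≡ 1 (mod 16).
(15 + 1) mod 16 = 0.

0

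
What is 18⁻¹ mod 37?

35

18·35 = 630 = 17·37 + 1, so 18⁻¹ ≡ 35 (mod 37).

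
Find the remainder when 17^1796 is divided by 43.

24

By repeated squaring mod 43: 17^1≡17, 17^2≡31, 17^4≡15, 17^8≡10, 17^16≡14, 17^32≡24, 17^64≡17, 17^128≡31, 17^256≡15, 17^512≡10, 17^1024≡14.
1796 = 4 + 256 + 512 + 1024, so 17^1796 ≡ 15·15·10·14 ≡ 24 (mod 43).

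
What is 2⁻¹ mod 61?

31

61 = 30·2 + 1
2 = 2·1 + 0
Back-substituting gives 2·31 ≡ 1 (mod 61).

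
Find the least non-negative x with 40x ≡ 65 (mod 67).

The inverse of 40 mod 67 is 62 (since 40·62 = 2480 ≡ 1).
Multiplying both sides by 62: x ≡ 62·65 = 4030 ≡ 10 (mod 67).
Check: 40·10 = 400 = 5·67 + 65.

10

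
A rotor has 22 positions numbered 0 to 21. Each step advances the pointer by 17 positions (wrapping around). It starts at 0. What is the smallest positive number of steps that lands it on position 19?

5

The inverse of 17 mod 22 is 13 (since 17·13 = 221 ≡ 1).
So x ≡ 13·19 = 247 ≡ 5 (mod 22).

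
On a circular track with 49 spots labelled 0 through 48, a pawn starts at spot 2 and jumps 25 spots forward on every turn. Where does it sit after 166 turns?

166·25 = 4150.
4150 mod 49 = 34 (since 84·49 = 4116).
(2 + 34) mod 49 = 36.

36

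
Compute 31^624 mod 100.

Successive squares of 31 mod 100: 31^1≡31, 31^2≡61, 31^4≡21, 31^8≡41, 31^16≡81, 31^32≡61, 31^64≡21, 31^128≡41, 31^256≡81, 31^512≡61.
Since 624 = 16 + 32 + 64 + 512 in binary, 31^624 ≡ 81·61·21·61 ≡ 21 (mod 100).

21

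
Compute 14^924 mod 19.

7

Square-and-reduce mod 19: 14^1≡14, 14^2≡6, 14^4≡17, 14^8≡4, 14^16≡16, 14^32≡9, 14^64≡5, 14^128≡6, 14^256≡17, 14^512≡4.
Since 924 = 4 + 8 + 16 + 128 + 256 + 512 in binary, 14^924 ≡ 17·4·16·6·17·4 ≡ 7 (mod 19).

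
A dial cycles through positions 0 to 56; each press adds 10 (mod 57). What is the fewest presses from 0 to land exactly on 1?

57 = 5·10 + 7
10 = 1·7 + 3
7 = 2·3 + 1
3 = 3·1 + 0
Back-substituting gives 10·40 ≡ 1 (mod 57).

40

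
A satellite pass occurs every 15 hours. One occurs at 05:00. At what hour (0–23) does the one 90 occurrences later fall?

11

90·15 = 1350.
1350 − 56·24 = 6, so 1350 ≡ 6 (mod 24).
(5 + 6) mod 24 = 11.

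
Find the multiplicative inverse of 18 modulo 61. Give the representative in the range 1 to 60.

17

61 = 3·18 + 7
18 = 2·7 + 4
7 = 1·4 + 3
4 = 1·3 + 1
3 = 3·1 + 0
Back-substituting gives 18·17 ≡ 1 (mod 61).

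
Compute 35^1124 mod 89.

Square-and-reduce mod 89: 35^1≡35, 35^2≡68, 35^4≡85, 35^8≡16, 35^16≡78, 35^32≡32, 35^64≡45, 35^128≡67, 35^256≡39, 35^512≡8, 35^1024≡64.
Since 1124 = 4 + 32 + 64 + 1024 in binary, 35^1124 ≡ 85·32·45·64 ≡ 87 (mod 89).

87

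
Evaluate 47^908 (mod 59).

16

Successive squares of 47 mod 59: 47^1≡47, 47^2≡26, 47^4≡27, 47^8≡21, 47^16≡28, 47^32≡17, 47^64≡53, 47^128≡36, 47^256≡57, 47^512≡4.
908 = 4 + 8 + 128 + 256 + 512, so 47^908 ≡ 27·21·36·57·4 ≡ 16 (mod 59).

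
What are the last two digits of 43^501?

Square-and-reduce mod 100: 43^1≡43, 43^2≡49, 43^4≡1, 43^8≡1, 43^16≡1, 43^32≡1, 43^64≡1, 43^128≡1, 43^256≡1.
501 = 1 + 4 + 16 + 32 + 64 + 128 + 256, so 43^501 ≡ 43·1·1·1·1·1·1 ≡ 43 (mod 100).

43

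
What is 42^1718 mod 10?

4

Last digits of 2^n: 2, 4, 8, 6 (period 4).
1718 leaves remainder 2 on division by 4, so 42^1718 ends in 4.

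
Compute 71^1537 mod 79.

By repeated squaring mod 79: 71^1≡71, 71^2≡64, 71^4≡67, 71^8≡65, 71^16≡38, 71^32≡22, 71^64≡10, 71^128≡21, 71^256≡46, 71^512≡62, 71^1024≡52.
Since 1537 = 1 + 512 + 1024 in binary, 71^1537 ≡ 71·62·52 ≡ 41 (mod 79).

41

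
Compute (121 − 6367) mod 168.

6367 = 37·168 + 151, so 6367 mod 168 = 151.
(121 − 151) mod 168 = 138.

138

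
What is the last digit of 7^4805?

7

Last digits of 7^n: 7, 9, 3, 1 (period 4).
4805 mod 4 = 1, so the last digit matches 7^1 = 7.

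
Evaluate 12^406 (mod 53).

6

Successive squares of 12 mod 53: 12^1≡12, 12^2≡38, 12^4≡13, 12^8≡10, 12^16≡47, 12^32≡36, 12^64≡24, 12^128≡46, 12^256≡49.
Since 406 = 2 + 4 + 16 + 128 + 256 in binary, 12^406 ≡ 38·13·47·46·49 ≡ 6 (mod 53).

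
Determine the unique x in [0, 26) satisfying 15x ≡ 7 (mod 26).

The inverse of 15 mod 26 is 7 (since 15·7 = 105 ≡ 1).
Multiplying both sides by 7: x ≡ 7·7 = 49 ≡ 23 (mod 26).
Check: 15·23 = 345 = 13·26 + 7.

23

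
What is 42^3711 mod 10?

8

Powers of 2 mod 10 repeat with period 4: 2, 4, 8, 6.
3711 mod 4 = 3, so the last digit matches 2^3 = 8.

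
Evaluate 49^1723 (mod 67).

39

Successive squares of 49 mod 67: 49^1≡49, 49^2≡56, 49^4≡54, 49^8≡35, 49^16≡19, 49^32≡26, 49^64≡6, 49^128≡36, 49^256≡23, 49^512≡60, 49^1024≡49.
1723 = 1 + 2 + 8 + 16 + 32 + 128 + 512 + 1024, so 49^1723 ≡ 49·56·35·19·26·36·60·49 ≡ 39 (mod 67).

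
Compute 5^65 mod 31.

Successive squares of 5 mod 31: 5^1≡5, 5^2≡25, 5^4≡5, 5^8≡25, 5^16≡5, 5^32≡25, 5^64≡5.
65 = 1 + 64, so 5^65 ≡ 5·5 ≡ 25 (mod 31).

25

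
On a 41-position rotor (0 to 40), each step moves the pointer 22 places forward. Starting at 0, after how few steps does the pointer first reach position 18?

The inverse of 22 mod 41 is 28 (since 22·28 = 616 ≡ 1).
Multiplying both sides by 28: x ≡ 28·18 = 504 ≡ 12 (mod 41).
Check: 22·12 = 264 = 6·41 + 18.

12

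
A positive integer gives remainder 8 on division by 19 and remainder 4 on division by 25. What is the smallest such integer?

179

x ≡ 8 (mod 19) gives x ∈ {8, 27, 46, 65, 84, 103, 122, 141, …}.
The first of these with x mod 25 = 4 is 179.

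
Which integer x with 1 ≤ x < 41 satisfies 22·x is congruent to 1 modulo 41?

28

22·28 = 616 = 15·41 + 1, so 22⁻¹ ≡ 28 (mod 41).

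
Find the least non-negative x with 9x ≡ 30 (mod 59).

9⁻¹ ≡ 46 (mod 59) because 9·46 = 414 = 7·59 + 1.
So x ≡ 46·30 = 1380 ≡ 23 (mod 59).

23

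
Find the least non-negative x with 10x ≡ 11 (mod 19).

10⁻¹ ≡ 2 (mod 19) because 10·2 = 20 = 1·19 + 1.
So x ≡ 2·11 = 22 ≡ 3 (mod 19).
Check: 10·3 = 30 = 1·19 + 11.

3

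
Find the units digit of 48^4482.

The units digit of 48^n cycles with period 4: 8, 4, 2, 6, …
4482 mod 4 = 2, so the last digit matches 8^2 = 4.

4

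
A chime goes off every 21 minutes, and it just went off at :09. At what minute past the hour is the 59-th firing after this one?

59·21 = 1239.
1239 − 20·60 = 39, so 1239 ≡ 39 (mod 60).
(9 + 39) mod 60 = 48.

48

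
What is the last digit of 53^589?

3

Powers of 3 mod 10 repeat with period 4: 3, 9, 7, 1.
589 mod 4 = 1, so the last digit matches 3^1 = 3.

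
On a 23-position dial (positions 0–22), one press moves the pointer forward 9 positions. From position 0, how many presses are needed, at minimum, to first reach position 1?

18

9·18 = 162 = 7·23 + 1, so 9⁻¹ ≡ 18 (mod 23).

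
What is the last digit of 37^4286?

9

Last digits of 7^n: 7, 9, 3, 1 (period 4).
4286 mod 4 = 2, so the last digit matches 7^2 = 9.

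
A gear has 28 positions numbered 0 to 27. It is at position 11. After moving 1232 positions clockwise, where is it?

11

1232 mod 28 = 0 (since 44·28 = 1232).
(11 + 0) mod 28 = 11.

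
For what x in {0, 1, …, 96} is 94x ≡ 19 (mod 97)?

26

94⁻¹ ≡ 32 (mod 97) because 94·32 = 3008 = 31·97 + 1.
So x ≡ 32·19 = 608 ≡ 26 (mod 97).
Check: 94·26 = 2444 = 25·97 + 19.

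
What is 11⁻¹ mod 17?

14

17 = 1·11 + 6
11 = 1·6 + 5
6 = 1·5 + 1
5 = 5·1 + 0
Back-substituting gives 11·14 ≡ 1 (mod 17).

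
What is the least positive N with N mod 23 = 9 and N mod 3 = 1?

x ≡ 1 (mod 3) gives x ∈ {1, 4, 7, 10, 13, 16, 19, 22, …}.
The first of these with x mod 23 = 9 is 55.

55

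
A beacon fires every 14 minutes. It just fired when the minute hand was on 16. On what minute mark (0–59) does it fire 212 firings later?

212·14 = 2968.
2968 mod 60 = 28 (since 49·60 = 2940).
(16 + 28) mod 60 = 44.

44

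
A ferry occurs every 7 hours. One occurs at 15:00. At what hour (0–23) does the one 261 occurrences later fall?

261·7 = 1827.
Dividing 1827 by 24 gives quotient 76 and remainder 3.
(15 + 3) mod 24 = 18.

18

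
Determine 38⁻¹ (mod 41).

27

38·27 = 1026 = 25·41 + 1, so 38⁻¹ ≡ 27 (mod 41).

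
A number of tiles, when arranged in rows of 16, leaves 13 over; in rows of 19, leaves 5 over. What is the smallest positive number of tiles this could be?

157

x ≡ 13 (mod 16) gives x ∈ {13, 29, 45, 61, 77, 93, 109, 125, …}.
The first of these with x mod 19 = 5 is 157.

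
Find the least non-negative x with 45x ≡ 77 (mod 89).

The inverse of 45 mod 89 is 2 (since 45·2 = 90 ≡ 1).
Multiplying both sides by 2: x ≡ 2·77 = 154 ≡ 65 (mod 89).
Check: 45·65 = 2925 = 32·89 + 77.

65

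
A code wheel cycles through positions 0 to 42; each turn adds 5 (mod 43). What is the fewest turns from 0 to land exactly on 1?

26

43 = 8·5 + 3
5 = 1·3 + 2
3 = 1·2 + 1
2 = 2·1 + 0
Back-substituting gives 5·26 ≡ 1 (mod 43).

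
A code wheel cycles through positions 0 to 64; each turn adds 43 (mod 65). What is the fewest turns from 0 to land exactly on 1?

62

65 = 1·43 + 22
43 = 1·22 + 21
22 = 1·21 + 1
21 = 21·1 + 0
Back-substituting gives 43·62 ≡ 1 (mod 65).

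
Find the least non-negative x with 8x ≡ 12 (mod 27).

15

The inverse of 8 mod 27 is 17 (since 8·17 = 136 ≡ 1).
So x ≡ 17·12 = 204 ≡ 15 (mod 27).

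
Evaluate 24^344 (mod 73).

8

Square-and-reduce mod 73: 24^1≡24, 24^2≡65, 24^4≡64, 24^8≡8, 24^16≡64, 24^32≡8, 24^64≡64, 24^128≡8, 24^256≡64.
344 = 8 + 16 + 64 + 256, so 24^344 ≡ 8·64·64·64 ≡ 8 (mod 73).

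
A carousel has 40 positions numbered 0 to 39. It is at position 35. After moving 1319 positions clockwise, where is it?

1319 mod 40 = 39 (since 32·40 = 1280).
(35 + 39) mod 40 = 34.

34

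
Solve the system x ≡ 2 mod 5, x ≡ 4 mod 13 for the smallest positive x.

Since 13·2 ≡ 1 (mod 5), take x = 4 + 13·((2−4)·2 mod 5) = 4 + 13·1 = 17.
Check: 17 mod 5 = 2, 17 mod 13 = 4.

17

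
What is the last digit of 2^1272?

Last digits of 2^n: 2, 4, 8, 6 (period 4).
1272 leaves remainder 0 on division by 4, so 2^1272 ends in 6.

6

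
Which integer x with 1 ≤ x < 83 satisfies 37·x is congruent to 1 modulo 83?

9

83 = 2·37 + 9
37 = 4·9 + 1
9 = 9·1 + 0
Back-substituting gives 37·9 ≡ 1 (mod 83).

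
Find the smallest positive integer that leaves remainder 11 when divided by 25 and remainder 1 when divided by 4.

Since 4·19 ≡ 1 (mod 25), take x = 1 + 4·((11−1)·19 mod 25) = 1 + 4·15 = 61.
Check: 61 mod 25 = 11, 61 mod 4 = 1.

61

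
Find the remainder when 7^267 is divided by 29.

7

By repeated squaring mod 29: 7^1≡7, 7^2≡20, 7^4≡23, 7^8≡7, 7^16≡20, 7^32≡23, 7^64≡7, 7^128≡20, 7^256≡23.
267 = 1 + 2 + 8 + 256, so 7^267 ≡ 7·20·7·23 ≡ 7 (mod 29).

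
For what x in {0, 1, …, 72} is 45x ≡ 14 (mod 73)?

36

The inverse of 45 mod 73 is 13 (since 45·13 = 585 ≡ 1).
So x ≡ 13·14 = 182 ≡ 36 (mod 73).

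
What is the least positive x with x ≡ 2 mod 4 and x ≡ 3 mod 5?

18

Since 5·1 ≡ 1 (mod 4), take x = 3 + 5·((2−3)·1 mod 4) = 3 + 5·3 = 18.
Check: 18 mod 4 = 2, 18 mod 5 = 3.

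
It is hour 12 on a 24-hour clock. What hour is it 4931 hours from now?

4931 = 205·24 + 11, so 4931 mod 24 = 11.
(12 + 11) mod 24 = 23.

23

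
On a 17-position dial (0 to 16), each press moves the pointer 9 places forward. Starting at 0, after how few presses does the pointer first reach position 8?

The inverse of 9 mod 17 is 2 (since 9·2 = 18 ≡ 1).
Multiplying both sides by 2: x ≡ 2·8 = 16 ≡ 16 (mod 17).

16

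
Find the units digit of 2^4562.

4

Last digits of 2^n: 2, 4, 8, 6 (period 4).
4562 mod 4 = 2, so the last digit matches 2^2 = 4.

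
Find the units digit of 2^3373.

Powers of 2 mod 10 repeat with period 4: 2, 4, 8, 6.
3373 leaves remainder 1 on division by 4, so 2^3373 ends in 2.

2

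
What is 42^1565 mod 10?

2

Last digits of 2^n: 2, 4, 8, 6 (period 4).
1565 leaves remainder 1 on division by 4, so 42^1565 ends in 2.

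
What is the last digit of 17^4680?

1

The units digit of 17^n cycles with period 4: 7, 9, 3, 1, …
4680 leaves remainder 0 on division by 4, so 17^4680 ends in 1.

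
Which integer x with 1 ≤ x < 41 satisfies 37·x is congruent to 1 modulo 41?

41 = 1·37 + 4
37 = 9·4 + 1
4 = 4·1 + 0
Back-substituting gives 37·10 ≡ 1 (mod 41).

10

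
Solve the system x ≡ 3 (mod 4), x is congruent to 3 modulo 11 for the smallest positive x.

x ≡ 3 (mod 4) gives x ∈ {3}.
The first of these with x mod 11 = 3 is 3.

3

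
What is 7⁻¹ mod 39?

28

39 = 5·7 + 4
7 = 1·4 + 3
4 = 1·3 + 1
3 = 3·1 + 0
Back-substituting gives 7·28 ≡ 1 (mod 39).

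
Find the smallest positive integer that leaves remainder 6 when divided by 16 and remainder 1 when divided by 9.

118

x ≡ 1 (mod 9) gives x ∈ {1, 10, 19, 28, 37, 46, 55, 64, …}.
The first of these with x mod 16 = 6 is 118.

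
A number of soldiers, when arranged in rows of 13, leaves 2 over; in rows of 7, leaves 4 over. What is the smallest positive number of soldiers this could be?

67

Since 7·2 ≡ 1 (mod 13), take x = 4 + 7·((2−4)·2 mod 13) = 4 + 7·9 = 67.
Check: 67 mod 13 = 2, 67 mod 7 = 4.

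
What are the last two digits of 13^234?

Successive squares of 13 mod 100: 13^1≡13, 13^2≡69, 13^4≡61, 13^8≡21, 13^16≡41, 13^32≡81, 13^64≡61, 13^128≡21.
Since 234 = 2 + 8 + 32 + 64 + 128 in binary, 13^234 ≡ 69·21·81·61·21 ≡ 89 (mod 100).

89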